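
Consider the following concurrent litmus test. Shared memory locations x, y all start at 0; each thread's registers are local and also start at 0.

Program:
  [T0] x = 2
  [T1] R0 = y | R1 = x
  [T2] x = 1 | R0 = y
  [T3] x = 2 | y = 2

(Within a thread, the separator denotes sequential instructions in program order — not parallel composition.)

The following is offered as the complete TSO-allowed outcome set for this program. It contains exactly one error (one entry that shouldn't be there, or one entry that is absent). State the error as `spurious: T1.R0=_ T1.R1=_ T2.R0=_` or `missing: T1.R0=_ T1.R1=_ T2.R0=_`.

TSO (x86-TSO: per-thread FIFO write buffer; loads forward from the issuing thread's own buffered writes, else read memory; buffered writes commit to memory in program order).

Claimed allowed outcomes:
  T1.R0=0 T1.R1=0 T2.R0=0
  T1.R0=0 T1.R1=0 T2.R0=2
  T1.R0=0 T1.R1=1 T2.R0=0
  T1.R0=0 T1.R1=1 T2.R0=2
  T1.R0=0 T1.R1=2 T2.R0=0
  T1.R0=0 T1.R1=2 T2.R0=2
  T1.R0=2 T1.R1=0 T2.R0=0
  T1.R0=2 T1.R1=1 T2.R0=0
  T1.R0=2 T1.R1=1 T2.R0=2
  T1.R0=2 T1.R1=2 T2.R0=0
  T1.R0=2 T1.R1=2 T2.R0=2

outcome vector order: (T1.R0,T1.R1,T2.R0)
TSO (10): 0/0/0, 0/0/2, 0/1/0, 0/1/2, 0/2/0, 0/2/2, 2/1/0, 2/1/2, 2/2/0, 2/2/2
claimed∖TSO = {2/0/0}

spurious: T1.R0=2 T1.R1=0 T2.R0=0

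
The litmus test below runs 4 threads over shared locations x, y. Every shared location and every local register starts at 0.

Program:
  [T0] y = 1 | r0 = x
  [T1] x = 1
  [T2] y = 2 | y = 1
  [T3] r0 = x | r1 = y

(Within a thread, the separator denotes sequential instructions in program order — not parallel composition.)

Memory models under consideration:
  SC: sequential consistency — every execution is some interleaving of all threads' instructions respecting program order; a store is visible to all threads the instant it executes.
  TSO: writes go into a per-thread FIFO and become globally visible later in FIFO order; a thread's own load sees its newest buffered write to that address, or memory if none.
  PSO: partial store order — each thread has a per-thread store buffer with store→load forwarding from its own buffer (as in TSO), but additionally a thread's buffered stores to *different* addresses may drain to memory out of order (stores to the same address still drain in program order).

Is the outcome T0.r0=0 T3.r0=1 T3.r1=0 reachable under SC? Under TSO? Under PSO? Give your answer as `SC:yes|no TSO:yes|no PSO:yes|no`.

outcome vector order: (T0.r0,T3.r0,T3.r1)
SC (11): 000 001 002 011 012 100 101 102 110 111 112
TSO (12): 000 001 002 010 011 012 100 101 102 110 111 112
PSO (12): 000 001 002 010 011 012 100 101 102 110 111 112
target 010 ∈ {TSO,PSO}

SC:no TSO:yes PSO:yes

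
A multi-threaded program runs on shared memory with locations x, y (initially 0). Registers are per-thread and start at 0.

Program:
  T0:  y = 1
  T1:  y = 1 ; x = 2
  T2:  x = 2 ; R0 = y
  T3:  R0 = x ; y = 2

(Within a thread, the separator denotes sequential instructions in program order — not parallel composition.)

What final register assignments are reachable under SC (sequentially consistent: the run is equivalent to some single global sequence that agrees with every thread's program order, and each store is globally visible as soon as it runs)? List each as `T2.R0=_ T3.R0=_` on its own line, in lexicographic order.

outcome vector order: (T2.R0,T3.R0)
|SC outcomes| = 6

T2.R0=0 T3.R0=0
T2.R0=0 T3.R0=2
T2.R0=1 T3.R0=0
T2.R0=1 T3.R0=2
T2.R0=2 T3.R0=0
T2.R0=2 T3.R0=2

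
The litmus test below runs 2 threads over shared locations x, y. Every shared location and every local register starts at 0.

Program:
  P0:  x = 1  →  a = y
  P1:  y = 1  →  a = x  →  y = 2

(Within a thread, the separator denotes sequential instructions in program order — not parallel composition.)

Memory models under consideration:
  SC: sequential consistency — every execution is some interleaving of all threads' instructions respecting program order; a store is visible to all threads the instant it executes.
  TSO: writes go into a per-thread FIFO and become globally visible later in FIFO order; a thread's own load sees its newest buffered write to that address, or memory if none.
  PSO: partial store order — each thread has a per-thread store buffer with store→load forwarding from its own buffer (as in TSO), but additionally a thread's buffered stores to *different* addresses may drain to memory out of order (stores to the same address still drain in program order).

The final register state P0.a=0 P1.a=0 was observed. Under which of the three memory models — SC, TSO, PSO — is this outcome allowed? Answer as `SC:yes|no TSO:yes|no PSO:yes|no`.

SC:no TSO:yes PSO:yes

outcome vector order: (P0.a,P1.a)
SC (5): (0,1) (1,0) (1,1) (2,0) (2,1)
TSO (6): (0,0) (0,1) (1,0) (1,1) (2,0) (2,1)
PSO (6): (0,0) (0,1) (1,0) (1,1) (2,0) (2,1)
target (0,0) ∈ {TSO,PSO}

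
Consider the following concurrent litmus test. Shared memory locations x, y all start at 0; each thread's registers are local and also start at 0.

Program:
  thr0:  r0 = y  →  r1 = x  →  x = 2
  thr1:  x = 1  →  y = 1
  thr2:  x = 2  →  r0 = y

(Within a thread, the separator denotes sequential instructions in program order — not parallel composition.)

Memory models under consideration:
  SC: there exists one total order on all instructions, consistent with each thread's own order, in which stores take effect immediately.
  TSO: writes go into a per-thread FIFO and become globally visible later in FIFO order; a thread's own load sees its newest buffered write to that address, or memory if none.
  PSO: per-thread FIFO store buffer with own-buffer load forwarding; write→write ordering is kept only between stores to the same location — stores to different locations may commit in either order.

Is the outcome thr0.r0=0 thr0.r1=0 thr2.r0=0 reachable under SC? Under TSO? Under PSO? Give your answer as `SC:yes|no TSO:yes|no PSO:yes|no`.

SC:yes TSO:yes PSO:yes

outcome vector order: (thr0.r0,thr0.r1,thr2.r0)
SC (10): 0/0/0 0/0/1 0/1/0 0/1/1 0/2/0 0/2/1 1/1/0 1/1/1 1/2/0 1/2/1
TSO (10): 0/0/0 0/0/1 0/1/0 0/1/1 0/2/0 0/2/1 1/1/0 1/1/1 1/2/0 1/2/1
PSO (12): 0/0/0 0/0/1 0/1/0 0/1/1 0/2/0 0/2/1 1/0/0 1/0/1 1/1/0 1/1/1 1/2/0 1/2/1
target 0/0/0 ∈ {SC,TSO,PSO}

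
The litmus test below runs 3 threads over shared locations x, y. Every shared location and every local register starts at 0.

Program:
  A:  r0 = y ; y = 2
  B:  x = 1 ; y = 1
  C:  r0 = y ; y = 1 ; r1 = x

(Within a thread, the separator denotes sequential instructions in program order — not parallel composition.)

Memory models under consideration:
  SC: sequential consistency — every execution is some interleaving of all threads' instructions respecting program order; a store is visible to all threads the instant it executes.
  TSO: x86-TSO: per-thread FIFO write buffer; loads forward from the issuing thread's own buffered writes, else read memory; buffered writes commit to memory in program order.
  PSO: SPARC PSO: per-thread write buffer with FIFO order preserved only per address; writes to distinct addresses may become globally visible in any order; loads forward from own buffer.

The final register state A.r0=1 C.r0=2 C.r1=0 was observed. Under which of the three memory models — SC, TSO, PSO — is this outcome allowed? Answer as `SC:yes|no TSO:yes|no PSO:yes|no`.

SC:no TSO:no PSO:yes

outcome vector order: (A.r0,C.r0,C.r1)
[SC] allowed = {000; 001; 011; 020; 021; 100; 101; 111; 121}
[TSO] allowed = {000; 001; 011; 020; 021; 100; 101; 111; 121}
[PSO] allowed = {000; 001; 010; 011; 020; 021; 100; 101; 110; 111; 120; 121}
target 120 ∈ {PSO}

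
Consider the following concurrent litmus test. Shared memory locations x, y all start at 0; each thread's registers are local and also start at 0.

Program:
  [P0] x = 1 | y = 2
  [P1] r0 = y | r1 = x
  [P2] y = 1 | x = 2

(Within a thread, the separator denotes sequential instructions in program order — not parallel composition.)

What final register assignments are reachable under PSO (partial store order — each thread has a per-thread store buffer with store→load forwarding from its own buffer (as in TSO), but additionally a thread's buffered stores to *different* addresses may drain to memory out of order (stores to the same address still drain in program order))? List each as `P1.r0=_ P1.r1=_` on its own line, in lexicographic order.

P1.r0=0 P1.r1=0
P1.r0=0 P1.r1=1
P1.r0=0 P1.r1=2
P1.r0=1 P1.r1=0
P1.r0=1 P1.r1=1
P1.r0=1 P1.r1=2
P1.r0=2 P1.r1=0
P1.r0=2 P1.r1=1
P1.r0=2 P1.r1=2

outcome vector order: (P1.r0,P1.r1)
|PSO outcomes| = 9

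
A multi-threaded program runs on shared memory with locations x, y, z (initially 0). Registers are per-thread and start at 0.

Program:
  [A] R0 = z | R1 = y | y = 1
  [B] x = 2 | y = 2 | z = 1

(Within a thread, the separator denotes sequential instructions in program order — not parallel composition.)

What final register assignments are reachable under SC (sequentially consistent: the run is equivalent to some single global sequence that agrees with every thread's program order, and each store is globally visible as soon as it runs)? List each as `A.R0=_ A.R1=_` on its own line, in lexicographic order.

outcome vector order: (A.R0,A.R1)
|SC outcomes| = 3

A.R0=0 A.R1=0
A.R0=0 A.R1=2
A.R0=1 A.R1=2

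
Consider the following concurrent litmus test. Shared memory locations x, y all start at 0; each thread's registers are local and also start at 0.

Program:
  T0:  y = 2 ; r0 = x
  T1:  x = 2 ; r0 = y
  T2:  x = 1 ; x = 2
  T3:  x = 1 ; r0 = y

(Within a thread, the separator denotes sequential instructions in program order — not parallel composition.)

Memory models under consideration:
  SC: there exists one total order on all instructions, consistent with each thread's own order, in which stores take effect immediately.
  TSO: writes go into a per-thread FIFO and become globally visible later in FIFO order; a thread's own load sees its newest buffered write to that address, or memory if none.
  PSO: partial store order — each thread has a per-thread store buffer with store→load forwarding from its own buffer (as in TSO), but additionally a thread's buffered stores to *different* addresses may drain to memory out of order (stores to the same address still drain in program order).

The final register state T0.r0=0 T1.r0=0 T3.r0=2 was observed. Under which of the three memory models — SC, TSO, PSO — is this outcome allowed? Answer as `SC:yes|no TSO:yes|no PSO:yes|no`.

outcome vector order: (T0.r0,T1.r0,T3.r0)
SC: 9 outcomes — {(0,2,2), (1,0,0), (1,0,2), (1,2,0), (1,2,2), (2,0,0), (2,0,2), (2,2,0), (2,2,2)}
TSO: 12 outcomes — {(0,0,0), (0,0,2), (0,2,0), (0,2,2), (1,0,0), (1,0,2), (1,2,0), (1,2,2), (2,0,0), (2,0,2), (2,2,0), (2,2,2)}
PSO: 12 outcomes — {(0,0,0), (0,0,2), (0,2,0), (0,2,2), (1,0,0), (1,0,2), (1,2,0), (1,2,2), (2,0,0), (2,0,2), (2,2,0), (2,2,2)}
target (0,0,2) ∈ {TSO,PSO}

SC:no TSO:yes PSO:yes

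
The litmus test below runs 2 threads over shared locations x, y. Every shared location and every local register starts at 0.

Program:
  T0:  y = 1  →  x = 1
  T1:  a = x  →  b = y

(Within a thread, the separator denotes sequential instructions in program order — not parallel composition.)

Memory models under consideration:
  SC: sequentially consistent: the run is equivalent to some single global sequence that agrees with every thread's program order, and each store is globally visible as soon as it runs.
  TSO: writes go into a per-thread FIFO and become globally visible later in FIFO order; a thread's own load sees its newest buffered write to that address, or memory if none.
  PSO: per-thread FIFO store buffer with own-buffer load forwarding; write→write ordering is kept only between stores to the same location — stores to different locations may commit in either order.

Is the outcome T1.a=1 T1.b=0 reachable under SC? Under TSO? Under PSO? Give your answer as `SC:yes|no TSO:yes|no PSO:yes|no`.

SC:no TSO:no PSO:yes

outcome vector order: (T1.a,T1.b)
under SC → <0 0>; <0 1>; <1 1>
under TSO → <0 0>; <0 1>; <1 1>
under PSO → <0 0>; <0 1>; <1 0>; <1 1>
target <1 0> ∈ {PSO}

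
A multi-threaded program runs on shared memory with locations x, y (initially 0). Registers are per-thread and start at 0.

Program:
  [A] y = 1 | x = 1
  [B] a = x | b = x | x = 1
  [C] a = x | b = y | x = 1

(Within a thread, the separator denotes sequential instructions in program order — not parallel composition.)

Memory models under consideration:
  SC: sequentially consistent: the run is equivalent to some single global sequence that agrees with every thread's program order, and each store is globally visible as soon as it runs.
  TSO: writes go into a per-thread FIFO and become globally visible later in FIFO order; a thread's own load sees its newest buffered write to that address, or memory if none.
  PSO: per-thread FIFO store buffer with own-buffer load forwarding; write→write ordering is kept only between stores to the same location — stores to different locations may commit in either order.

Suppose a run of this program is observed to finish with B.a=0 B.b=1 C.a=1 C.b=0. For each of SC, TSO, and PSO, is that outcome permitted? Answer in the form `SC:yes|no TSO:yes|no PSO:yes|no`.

outcome vector order: (B.a,B.b,C.a,C.b)
SC: 10 outcomes — {(0,0,0,0), (0,0,0,1), (0,0,1,0), (0,0,1,1), (0,1,0,0), (0,1,0,1), (0,1,1,1), (1,1,0,0), (1,1,0,1), (1,1,1,1)}
TSO: 10 outcomes — {(0,0,0,0), (0,0,0,1), (0,0,1,0), (0,0,1,1), (0,1,0,0), (0,1,0,1), (0,1,1,1), (1,1,0,0), (1,1,0,1), (1,1,1,1)}
PSO: 12 outcomes — {(0,0,0,0), (0,0,0,1), (0,0,1,0), (0,0,1,1), (0,1,0,0), (0,1,0,1), (0,1,1,0), (0,1,1,1), (1,1,0,0), (1,1,0,1), (1,1,1,0), (1,1,1,1)}
target (0,1,1,0) ∈ {PSO}

SC:no TSO:no PSO:yes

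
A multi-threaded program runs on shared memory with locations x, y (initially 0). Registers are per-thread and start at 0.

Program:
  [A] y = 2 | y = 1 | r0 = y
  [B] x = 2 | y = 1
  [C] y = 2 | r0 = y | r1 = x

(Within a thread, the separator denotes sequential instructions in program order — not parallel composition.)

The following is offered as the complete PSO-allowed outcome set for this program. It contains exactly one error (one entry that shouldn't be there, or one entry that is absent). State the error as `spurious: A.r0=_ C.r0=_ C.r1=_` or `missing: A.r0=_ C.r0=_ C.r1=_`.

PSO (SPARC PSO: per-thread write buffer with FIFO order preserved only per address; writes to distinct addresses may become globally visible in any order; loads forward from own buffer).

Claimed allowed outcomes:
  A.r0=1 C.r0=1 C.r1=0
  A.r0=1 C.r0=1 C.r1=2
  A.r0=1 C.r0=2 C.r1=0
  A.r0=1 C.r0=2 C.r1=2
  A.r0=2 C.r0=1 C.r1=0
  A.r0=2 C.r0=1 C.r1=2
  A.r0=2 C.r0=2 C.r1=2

missing: A.r0=2 C.r0=2 C.r1=0

outcome vector order: (A.r0,C.r0,C.r1)
[PSO] allowed = {1/1/0 1/1/2 1/2/0 1/2/2 2/1/0 2/1/2 2/2/0 2/2/2}
PSO∖claimed = {2/2/0}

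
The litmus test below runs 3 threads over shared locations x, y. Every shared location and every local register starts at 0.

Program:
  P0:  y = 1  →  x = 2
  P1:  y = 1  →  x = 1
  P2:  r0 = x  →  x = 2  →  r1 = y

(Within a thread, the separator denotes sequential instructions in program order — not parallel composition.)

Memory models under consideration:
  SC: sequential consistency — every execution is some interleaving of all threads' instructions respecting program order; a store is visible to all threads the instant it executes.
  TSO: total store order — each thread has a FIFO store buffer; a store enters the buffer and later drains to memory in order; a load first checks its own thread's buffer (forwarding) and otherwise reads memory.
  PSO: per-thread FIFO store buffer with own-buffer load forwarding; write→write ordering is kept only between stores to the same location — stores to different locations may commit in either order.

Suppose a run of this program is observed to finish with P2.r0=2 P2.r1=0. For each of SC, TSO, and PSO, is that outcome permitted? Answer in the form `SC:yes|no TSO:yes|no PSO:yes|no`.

SC:no TSO:no PSO:yes

outcome vector order: (P2.r0,P2.r1)
[SC] allowed = {0/0, 0/1, 1/1, 2/1}
[TSO] allowed = {0/0, 0/1, 1/1, 2/1}
[PSO] allowed = {0/0, 0/1, 1/0, 1/1, 2/0, 2/1}
target 2/0 ∈ {PSO}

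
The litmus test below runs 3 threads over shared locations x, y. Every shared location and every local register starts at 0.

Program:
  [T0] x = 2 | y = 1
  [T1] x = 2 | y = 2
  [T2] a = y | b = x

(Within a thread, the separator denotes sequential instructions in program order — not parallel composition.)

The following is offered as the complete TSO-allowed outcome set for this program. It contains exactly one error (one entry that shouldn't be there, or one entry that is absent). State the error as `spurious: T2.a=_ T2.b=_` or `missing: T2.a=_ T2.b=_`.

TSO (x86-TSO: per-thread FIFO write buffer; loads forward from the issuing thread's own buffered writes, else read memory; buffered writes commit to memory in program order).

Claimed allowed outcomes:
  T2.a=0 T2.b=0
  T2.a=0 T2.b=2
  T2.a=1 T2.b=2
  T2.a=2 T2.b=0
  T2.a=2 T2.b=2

spurious: T2.a=2 T2.b=0

outcome vector order: (T2.a,T2.b)
TSO (4): 0/0 0/2 1/2 2/2
claimed∖TSO = {2/0}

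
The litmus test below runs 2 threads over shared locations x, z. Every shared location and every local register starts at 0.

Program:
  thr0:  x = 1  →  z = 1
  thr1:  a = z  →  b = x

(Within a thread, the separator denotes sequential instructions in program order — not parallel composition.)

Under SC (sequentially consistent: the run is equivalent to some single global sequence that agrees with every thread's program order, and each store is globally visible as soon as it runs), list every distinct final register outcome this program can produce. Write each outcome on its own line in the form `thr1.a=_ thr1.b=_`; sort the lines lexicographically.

thr1.a=0 thr1.b=0
thr1.a=0 thr1.b=1
thr1.a=1 thr1.b=1

outcome vector order: (thr1.a,thr1.b)
|SC outcomes| = 3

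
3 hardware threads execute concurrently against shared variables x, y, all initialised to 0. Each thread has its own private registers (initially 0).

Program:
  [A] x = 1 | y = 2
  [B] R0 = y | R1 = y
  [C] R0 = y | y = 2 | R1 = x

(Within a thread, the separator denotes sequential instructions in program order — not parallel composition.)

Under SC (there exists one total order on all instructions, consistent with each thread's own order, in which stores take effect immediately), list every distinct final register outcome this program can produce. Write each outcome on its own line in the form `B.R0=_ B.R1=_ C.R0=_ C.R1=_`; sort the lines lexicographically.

outcome vector order: (B.R0,B.R1,C.R0,C.R1)
|SC outcomes| = 9

B.R0=0 B.R1=0 C.R0=0 C.R1=0
B.R0=0 B.R1=0 C.R0=0 C.R1=1
B.R0=0 B.R1=0 C.R0=2 C.R1=1
B.R0=0 B.R1=2 C.R0=0 C.R1=0
B.R0=0 B.R1=2 C.R0=0 C.R1=1
B.R0=0 B.R1=2 C.R0=2 C.R1=1
B.R0=2 B.R1=2 C.R0=0 C.R1=0
B.R0=2 B.R1=2 C.R0=0 C.R1=1
B.R0=2 B.R1=2 C.R0=2 C.R1=1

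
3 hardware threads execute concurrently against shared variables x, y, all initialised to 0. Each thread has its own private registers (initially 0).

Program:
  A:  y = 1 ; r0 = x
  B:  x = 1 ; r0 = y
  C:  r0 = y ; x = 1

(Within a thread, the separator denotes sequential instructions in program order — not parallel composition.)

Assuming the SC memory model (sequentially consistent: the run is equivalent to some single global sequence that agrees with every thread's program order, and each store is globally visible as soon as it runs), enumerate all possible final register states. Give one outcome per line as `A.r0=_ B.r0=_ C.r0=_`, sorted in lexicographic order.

outcome vector order: (A.r0,B.r0,C.r0)
|SC outcomes| = 6

A.r0=0 B.r0=1 C.r0=0
A.r0=0 B.r0=1 C.r0=1
A.r0=1 B.r0=0 C.r0=0
A.r0=1 B.r0=0 C.r0=1
A.r0=1 B.r0=1 C.r0=0
A.r0=1 B.r0=1 C.r0=1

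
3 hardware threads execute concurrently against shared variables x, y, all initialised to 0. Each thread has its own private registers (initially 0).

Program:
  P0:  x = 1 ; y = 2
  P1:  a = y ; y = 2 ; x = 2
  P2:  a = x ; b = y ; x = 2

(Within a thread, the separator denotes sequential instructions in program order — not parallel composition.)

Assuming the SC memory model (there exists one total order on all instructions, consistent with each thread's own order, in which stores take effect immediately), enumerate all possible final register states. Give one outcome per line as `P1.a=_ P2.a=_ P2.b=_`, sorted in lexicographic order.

P1.a=0 P2.a=0 P2.b=0
P1.a=0 P2.a=0 P2.b=2
P1.a=0 P2.a=1 P2.b=0
P1.a=0 P2.a=1 P2.b=2
P1.a=0 P2.a=2 P2.b=2
P1.a=2 P2.a=0 P2.b=0
P1.a=2 P2.a=0 P2.b=2
P1.a=2 P2.a=1 P2.b=0
P1.a=2 P2.a=1 P2.b=2
P1.a=2 P2.a=2 P2.b=2

outcome vector order: (P1.a,P2.a,P2.b)
|SC outcomes| = 10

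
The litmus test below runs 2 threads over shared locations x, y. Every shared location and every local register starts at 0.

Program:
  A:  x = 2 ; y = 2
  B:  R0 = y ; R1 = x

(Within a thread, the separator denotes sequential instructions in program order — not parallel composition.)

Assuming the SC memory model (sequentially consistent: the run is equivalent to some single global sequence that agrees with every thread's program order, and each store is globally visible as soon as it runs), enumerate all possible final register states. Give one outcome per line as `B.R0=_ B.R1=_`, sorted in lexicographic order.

B.R0=0 B.R1=0
B.R0=0 B.R1=2
B.R0=2 B.R1=2

outcome vector order: (B.R0,B.R1)
|SC outcomes| = 3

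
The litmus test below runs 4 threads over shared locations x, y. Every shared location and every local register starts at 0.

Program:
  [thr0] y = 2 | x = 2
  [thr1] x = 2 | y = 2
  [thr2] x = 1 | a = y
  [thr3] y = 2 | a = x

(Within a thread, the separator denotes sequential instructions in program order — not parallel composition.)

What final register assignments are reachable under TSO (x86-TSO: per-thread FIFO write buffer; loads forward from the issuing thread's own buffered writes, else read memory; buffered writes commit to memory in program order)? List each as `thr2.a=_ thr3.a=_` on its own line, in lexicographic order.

thr2.a=0 thr3.a=0
thr2.a=0 thr3.a=1
thr2.a=0 thr3.a=2
thr2.a=2 thr3.a=0
thr2.a=2 thr3.a=1
thr2.a=2 thr3.a=2

outcome vector order: (thr2.a,thr3.a)
|TSO outcomes| = 6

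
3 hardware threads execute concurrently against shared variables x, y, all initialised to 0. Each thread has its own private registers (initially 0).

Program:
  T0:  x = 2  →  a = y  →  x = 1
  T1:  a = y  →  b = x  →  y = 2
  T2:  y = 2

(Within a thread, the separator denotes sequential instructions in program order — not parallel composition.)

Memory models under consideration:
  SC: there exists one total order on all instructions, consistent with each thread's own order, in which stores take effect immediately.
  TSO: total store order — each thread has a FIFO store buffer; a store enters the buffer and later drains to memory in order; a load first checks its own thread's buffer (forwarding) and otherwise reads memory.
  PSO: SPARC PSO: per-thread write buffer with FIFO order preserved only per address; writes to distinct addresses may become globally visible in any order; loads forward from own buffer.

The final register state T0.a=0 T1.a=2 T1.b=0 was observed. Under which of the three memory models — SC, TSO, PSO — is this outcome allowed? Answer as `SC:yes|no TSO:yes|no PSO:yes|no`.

SC:no TSO:yes PSO:yes

outcome vector order: (T0.a,T1.a,T1.b)
under SC → <0 0 0>; <0 0 1>; <0 0 2>; <0 2 1>; <0 2 2>; <2 0 0>; <2 0 1>; <2 0 2>; <2 2 0>; <2 2 1>; <2 2 2>
under TSO → <0 0 0>; <0 0 1>; <0 0 2>; <0 2 0>; <0 2 1>; <0 2 2>; <2 0 0>; <2 0 1>; <2 0 2>; <2 2 0>; <2 2 1>; <2 2 2>
under PSO → <0 0 0>; <0 0 1>; <0 0 2>; <0 2 0>; <0 2 1>; <0 2 2>; <2 0 0>; <2 0 1>; <2 0 2>; <2 2 0>; <2 2 1>; <2 2 2>
target <0 2 0> ∈ {TSO,PSO}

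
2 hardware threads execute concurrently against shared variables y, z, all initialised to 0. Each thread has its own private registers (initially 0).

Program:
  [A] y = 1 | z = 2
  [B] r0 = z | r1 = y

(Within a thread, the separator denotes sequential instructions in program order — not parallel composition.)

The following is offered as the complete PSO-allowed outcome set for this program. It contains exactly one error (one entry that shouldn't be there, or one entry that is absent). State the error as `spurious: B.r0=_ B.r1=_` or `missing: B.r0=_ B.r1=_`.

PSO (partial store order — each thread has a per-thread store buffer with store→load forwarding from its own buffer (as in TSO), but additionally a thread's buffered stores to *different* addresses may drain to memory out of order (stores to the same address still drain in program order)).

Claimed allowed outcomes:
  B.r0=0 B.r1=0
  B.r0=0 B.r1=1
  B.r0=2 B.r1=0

outcome vector order: (B.r0,B.r1)
[PSO] allowed = {<0 0>, <0 1>, <2 0>, <2 1>}
PSO∖claimed = {<2 1>}

missing: B.r0=2 B.r1=1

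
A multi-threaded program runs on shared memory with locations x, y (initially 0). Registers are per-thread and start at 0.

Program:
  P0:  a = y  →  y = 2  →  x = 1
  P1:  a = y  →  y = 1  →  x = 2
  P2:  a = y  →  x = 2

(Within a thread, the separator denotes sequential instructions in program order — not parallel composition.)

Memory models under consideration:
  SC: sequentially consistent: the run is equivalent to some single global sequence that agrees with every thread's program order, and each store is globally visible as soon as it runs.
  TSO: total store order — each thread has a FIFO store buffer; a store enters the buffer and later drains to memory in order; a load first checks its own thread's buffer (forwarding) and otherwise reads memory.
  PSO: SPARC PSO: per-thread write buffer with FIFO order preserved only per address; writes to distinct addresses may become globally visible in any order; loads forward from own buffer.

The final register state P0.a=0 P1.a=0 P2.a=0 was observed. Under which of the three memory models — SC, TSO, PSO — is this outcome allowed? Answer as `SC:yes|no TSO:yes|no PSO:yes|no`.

SC:yes TSO:yes PSO:yes

outcome vector order: (P0.a,P1.a,P2.a)
[SC] allowed = {<0 0 0> <0 0 1> <0 0 2> <0 2 0> <0 2 1> <0 2 2> <1 0 0> <1 0 1> <1 0 2>}
[TSO] allowed = {<0 0 0> <0 0 1> <0 0 2> <0 2 0> <0 2 1> <0 2 2> <1 0 0> <1 0 1> <1 0 2>}
[PSO] allowed = {<0 0 0> <0 0 1> <0 0 2> <0 2 0> <0 2 1> <0 2 2> <1 0 0> <1 0 1> <1 0 2>}
target <0 0 0> ∈ {SC,TSO,PSO}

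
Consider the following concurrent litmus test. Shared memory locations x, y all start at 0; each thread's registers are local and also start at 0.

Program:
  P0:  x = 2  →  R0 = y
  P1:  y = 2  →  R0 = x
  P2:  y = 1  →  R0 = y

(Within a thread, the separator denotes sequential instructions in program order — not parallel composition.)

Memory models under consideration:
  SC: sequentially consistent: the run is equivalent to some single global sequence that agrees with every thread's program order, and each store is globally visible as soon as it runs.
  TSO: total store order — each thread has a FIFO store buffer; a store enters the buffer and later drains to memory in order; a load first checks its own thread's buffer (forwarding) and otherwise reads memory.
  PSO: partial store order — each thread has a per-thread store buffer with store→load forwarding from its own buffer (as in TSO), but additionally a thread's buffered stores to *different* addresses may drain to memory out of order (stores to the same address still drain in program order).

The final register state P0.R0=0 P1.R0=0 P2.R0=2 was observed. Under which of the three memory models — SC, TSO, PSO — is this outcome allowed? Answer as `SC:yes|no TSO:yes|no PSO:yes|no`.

SC:no TSO:yes PSO:yes

outcome vector order: (P0.R0,P1.R0,P2.R0)
under SC → (0,2,1), (0,2,2), (1,0,1), (1,2,1), (1,2,2), (2,0,1), (2,0,2), (2,2,1), (2,2,2)
under TSO → (0,0,1), (0,0,2), (0,2,1), (0,2,2), (1,0,1), (1,0,2), (1,2,1), (1,2,2), (2,0,1), (2,0,2), (2,2,1), (2,2,2)
under PSO → (0,0,1), (0,0,2), (0,2,1), (0,2,2), (1,0,1), (1,0,2), (1,2,1), (1,2,2), (2,0,1), (2,0,2), (2,2,1), (2,2,2)
target (0,0,2) ∈ {TSO,PSO}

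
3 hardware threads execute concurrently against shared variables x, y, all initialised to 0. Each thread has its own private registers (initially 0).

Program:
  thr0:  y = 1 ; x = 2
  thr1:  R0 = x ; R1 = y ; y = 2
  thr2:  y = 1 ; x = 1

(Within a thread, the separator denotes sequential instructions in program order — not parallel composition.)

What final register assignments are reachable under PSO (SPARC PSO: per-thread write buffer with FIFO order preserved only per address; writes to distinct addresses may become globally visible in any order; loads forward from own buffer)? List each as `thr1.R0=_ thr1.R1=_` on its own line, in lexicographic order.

outcome vector order: (thr1.R0,thr1.R1)
|PSO outcomes| = 6

thr1.R0=0 thr1.R1=0
thr1.R0=0 thr1.R1=1
thr1.R0=1 thr1.R1=0
thr1.R0=1 thr1.R1=1
thr1.R0=2 thr1.R1=0
thr1.R0=2 thr1.R1=1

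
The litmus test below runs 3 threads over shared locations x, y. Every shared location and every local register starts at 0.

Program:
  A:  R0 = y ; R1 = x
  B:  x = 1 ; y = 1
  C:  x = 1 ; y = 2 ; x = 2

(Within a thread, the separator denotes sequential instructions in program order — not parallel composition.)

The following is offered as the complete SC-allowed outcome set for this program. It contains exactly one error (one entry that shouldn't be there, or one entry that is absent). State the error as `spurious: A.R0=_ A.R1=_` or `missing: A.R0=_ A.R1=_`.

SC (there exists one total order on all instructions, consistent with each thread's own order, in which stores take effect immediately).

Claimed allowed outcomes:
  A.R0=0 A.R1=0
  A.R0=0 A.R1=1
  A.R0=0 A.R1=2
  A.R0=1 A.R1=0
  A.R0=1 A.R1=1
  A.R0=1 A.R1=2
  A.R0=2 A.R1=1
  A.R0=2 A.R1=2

outcome vector order: (A.R0,A.R1)
SC (7): <0 0> <0 1> <0 2> <1 1> <1 2> <2 1> <2 2>
claimed∖SC = {<1 0>}

spurious: A.R0=1 A.R1=0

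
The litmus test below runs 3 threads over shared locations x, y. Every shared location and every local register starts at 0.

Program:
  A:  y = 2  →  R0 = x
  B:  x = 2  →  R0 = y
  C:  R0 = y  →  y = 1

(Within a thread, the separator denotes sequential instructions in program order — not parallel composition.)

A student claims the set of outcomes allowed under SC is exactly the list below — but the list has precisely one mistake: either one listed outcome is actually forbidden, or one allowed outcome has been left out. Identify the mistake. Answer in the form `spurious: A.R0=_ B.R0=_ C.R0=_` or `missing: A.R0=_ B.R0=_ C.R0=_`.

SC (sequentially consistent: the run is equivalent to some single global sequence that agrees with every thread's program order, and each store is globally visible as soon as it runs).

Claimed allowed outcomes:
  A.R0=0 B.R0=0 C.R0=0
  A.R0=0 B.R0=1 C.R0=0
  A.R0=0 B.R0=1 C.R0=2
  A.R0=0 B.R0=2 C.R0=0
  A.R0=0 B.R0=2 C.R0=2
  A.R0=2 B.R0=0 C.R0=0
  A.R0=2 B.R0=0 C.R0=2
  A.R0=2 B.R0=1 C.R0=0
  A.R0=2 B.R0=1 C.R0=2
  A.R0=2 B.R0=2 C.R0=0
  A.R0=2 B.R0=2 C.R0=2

outcome vector order: (A.R0,B.R0,C.R0)
SC: 10 outcomes — {010 012 020 022 200 202 210 212 220 222}
claimed∖SC = {000}

spurious: A.R0=0 B.R0=0 C.R0=0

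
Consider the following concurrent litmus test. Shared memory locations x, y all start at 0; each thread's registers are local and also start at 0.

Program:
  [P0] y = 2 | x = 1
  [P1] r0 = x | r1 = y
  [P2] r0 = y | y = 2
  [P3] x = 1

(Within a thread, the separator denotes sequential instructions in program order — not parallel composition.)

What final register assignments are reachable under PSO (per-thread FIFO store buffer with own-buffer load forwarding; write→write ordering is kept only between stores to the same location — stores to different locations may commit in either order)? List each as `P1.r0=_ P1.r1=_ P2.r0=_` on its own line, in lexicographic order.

outcome vector order: (P1.r0,P1.r1,P2.r0)
|PSO outcomes| = 8

P1.r0=0 P1.r1=0 P2.r0=0
P1.r0=0 P1.r1=0 P2.r0=2
P1.r0=0 P1.r1=2 P2.r0=0
P1.r0=0 P1.r1=2 P2.r0=2
P1.r0=1 P1.r1=0 P2.r0=0
P1.r0=1 P1.r1=0 P2.r0=2
P1.r0=1 P1.r1=2 P2.r0=0
P1.r0=1 P1.r1=2 P2.r0=2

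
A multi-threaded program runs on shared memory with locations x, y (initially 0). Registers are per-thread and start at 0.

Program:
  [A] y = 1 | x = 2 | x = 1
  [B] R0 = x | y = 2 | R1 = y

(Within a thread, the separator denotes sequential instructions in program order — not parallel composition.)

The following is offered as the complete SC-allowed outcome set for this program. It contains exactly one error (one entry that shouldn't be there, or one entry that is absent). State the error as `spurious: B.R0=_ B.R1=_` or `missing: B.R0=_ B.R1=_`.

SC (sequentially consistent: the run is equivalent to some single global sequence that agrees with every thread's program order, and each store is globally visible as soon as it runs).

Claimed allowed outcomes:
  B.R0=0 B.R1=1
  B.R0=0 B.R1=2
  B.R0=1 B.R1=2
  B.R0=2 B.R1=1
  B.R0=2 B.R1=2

spurious: B.R0=2 B.R1=1

outcome vector order: (B.R0,B.R1)
[SC] allowed = {01, 02, 12, 22}
claimed∖SC = {21}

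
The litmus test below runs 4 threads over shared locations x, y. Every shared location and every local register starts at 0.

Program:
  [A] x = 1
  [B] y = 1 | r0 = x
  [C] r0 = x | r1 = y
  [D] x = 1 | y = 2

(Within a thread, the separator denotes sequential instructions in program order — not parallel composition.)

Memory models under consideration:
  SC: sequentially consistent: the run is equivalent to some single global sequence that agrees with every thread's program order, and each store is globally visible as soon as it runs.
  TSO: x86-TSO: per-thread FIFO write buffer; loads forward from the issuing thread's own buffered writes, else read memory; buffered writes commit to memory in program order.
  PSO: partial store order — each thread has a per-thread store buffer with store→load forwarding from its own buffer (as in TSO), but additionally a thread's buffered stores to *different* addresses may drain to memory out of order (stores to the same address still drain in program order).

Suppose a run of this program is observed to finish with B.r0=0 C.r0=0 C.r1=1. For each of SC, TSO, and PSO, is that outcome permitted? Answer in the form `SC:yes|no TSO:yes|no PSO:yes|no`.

SC:yes TSO:yes PSO:yes

outcome vector order: (B.r0,C.r0,C.r1)
[SC] allowed = {(0,0,0) (0,0,1) (0,0,2) (0,1,1) (0,1,2) (1,0,0) (1,0,1) (1,0,2) (1,1,0) (1,1,1) (1,1,2)}
[TSO] allowed = {(0,0,0) (0,0,1) (0,0,2) (0,1,0) (0,1,1) (0,1,2) (1,0,0) (1,0,1) (1,0,2) (1,1,0) (1,1,1) (1,1,2)}
[PSO] allowed = {(0,0,0) (0,0,1) (0,0,2) (0,1,0) (0,1,1) (0,1,2) (1,0,0) (1,0,1) (1,0,2) (1,1,0) (1,1,1) (1,1,2)}
target (0,0,1) ∈ {SC,TSO,PSO}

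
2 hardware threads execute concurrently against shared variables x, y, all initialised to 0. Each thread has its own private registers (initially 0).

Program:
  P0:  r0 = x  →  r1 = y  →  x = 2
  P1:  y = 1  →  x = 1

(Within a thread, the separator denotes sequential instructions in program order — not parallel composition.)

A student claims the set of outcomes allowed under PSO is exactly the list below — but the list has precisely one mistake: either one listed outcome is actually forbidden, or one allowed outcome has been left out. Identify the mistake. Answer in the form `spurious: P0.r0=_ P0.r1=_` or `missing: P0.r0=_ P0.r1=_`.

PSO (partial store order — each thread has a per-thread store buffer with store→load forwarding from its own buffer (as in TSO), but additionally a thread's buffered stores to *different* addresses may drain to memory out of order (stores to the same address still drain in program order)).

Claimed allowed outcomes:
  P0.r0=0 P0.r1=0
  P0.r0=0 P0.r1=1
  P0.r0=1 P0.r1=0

outcome vector order: (P0.r0,P0.r1)
[PSO] allowed = {00 01 10 11}
PSO∖claimed = {11}

missing: P0.r0=1 P0.r1=1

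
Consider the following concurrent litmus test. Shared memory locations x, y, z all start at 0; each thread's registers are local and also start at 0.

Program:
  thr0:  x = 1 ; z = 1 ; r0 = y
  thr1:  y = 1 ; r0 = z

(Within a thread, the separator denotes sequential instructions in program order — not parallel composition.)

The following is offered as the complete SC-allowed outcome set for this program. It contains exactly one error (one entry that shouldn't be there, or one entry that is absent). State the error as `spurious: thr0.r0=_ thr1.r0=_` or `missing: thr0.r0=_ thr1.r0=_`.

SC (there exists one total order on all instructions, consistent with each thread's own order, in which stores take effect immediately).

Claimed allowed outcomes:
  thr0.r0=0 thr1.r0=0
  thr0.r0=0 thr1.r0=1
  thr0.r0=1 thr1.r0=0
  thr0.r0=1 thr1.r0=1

outcome vector order: (thr0.r0,thr1.r0)
under SC → 0/1; 1/0; 1/1
claimed∖SC = {0/0}

spurious: thr0.r0=0 thr1.r0=0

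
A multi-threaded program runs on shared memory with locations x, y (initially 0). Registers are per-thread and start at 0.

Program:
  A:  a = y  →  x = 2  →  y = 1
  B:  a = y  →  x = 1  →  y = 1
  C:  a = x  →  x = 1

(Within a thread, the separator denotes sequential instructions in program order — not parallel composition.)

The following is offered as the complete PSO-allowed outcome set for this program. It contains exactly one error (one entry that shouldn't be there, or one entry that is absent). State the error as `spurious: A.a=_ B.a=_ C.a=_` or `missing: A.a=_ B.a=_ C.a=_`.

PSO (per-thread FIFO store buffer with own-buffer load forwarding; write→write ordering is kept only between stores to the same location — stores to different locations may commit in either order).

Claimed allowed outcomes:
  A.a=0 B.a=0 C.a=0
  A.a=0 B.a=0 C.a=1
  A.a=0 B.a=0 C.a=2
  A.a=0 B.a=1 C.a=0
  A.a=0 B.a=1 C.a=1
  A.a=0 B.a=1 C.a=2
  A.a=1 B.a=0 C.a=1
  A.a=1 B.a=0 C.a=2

outcome vector order: (A.a,B.a,C.a)
under PSO → 000, 001, 002, 010, 011, 012, 100, 101, 102
PSO∖claimed = {100}

missing: A.a=1 B.a=0 C.a=0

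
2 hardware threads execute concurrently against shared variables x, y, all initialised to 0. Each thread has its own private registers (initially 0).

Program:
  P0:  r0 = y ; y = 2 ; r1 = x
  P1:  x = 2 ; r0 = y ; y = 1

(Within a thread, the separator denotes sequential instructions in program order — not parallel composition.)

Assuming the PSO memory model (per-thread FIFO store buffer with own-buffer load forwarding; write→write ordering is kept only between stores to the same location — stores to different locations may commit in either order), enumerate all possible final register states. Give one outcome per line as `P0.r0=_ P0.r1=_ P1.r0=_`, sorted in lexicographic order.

P0.r0=0 P0.r1=0 P1.r0=0
P0.r0=0 P0.r1=0 P1.r0=2
P0.r0=0 P0.r1=2 P1.r0=0
P0.r0=0 P0.r1=2 P1.r0=2
P0.r0=1 P0.r1=0 P1.r0=0
P0.r0=1 P0.r1=2 P1.r0=0

outcome vector order: (P0.r0,P0.r1,P1.r0)
|PSO outcomes| = 6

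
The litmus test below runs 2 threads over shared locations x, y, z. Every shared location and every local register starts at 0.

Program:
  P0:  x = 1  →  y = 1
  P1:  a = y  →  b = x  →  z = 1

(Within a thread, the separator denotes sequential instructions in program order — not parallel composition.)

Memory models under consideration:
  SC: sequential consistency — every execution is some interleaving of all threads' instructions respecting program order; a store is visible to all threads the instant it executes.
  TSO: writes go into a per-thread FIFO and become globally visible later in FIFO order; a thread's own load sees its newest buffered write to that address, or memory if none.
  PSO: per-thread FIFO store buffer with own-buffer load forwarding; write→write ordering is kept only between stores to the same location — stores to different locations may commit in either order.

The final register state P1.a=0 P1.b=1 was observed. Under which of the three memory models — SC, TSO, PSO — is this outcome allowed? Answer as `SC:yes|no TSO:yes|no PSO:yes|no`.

SC:yes TSO:yes PSO:yes

outcome vector order: (P1.a,P1.b)
SC (3): 0/0; 0/1; 1/1
TSO (3): 0/0; 0/1; 1/1
PSO (4): 0/0; 0/1; 1/0; 1/1
target 0/1 ∈ {SC,TSO,PSO}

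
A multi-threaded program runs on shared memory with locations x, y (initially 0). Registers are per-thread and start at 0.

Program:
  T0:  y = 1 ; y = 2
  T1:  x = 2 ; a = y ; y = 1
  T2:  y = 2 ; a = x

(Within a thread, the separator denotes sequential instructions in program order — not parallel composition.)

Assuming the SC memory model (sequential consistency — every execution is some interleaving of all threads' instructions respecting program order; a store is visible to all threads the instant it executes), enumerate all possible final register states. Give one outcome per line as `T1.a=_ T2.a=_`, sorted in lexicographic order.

T1.a=0 T2.a=2
T1.a=1 T2.a=0
T1.a=1 T2.a=2
T1.a=2 T2.a=0
T1.a=2 T2.a=2

outcome vector order: (T1.a,T2.a)
|SC outcomes| = 5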